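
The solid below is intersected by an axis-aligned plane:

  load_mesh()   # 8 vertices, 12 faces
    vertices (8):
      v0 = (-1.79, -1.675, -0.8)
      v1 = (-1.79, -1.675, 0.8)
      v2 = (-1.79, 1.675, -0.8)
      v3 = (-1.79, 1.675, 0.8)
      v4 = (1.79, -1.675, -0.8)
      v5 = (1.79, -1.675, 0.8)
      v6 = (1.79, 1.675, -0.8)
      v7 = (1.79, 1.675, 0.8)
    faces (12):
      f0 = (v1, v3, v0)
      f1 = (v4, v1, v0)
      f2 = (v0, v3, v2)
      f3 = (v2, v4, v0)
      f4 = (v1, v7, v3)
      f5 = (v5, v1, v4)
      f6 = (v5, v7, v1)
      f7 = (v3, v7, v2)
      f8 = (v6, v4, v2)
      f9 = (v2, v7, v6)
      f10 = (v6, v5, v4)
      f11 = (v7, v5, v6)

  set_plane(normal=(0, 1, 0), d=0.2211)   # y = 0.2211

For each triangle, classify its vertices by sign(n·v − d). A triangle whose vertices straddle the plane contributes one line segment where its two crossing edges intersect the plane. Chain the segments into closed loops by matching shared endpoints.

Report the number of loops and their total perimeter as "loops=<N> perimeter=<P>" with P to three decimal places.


loops=1 perimeter=10.360

Straddling triangles (8 of 12):
  (v1,v3,v0) [-+-] → (-1.79, 0.2211, 0.8)–(-1.79, 0.2211, 0.1056)  len=0.6944
  (v0,v3,v2) [-++] → (-1.79, 0.2211, 0.1056)–(-1.79, 0.2211, -0.8)  len=0.9056
  (v2,v4,v0) [+--] → (-0.23628, 0.2211, -0.8)–(-1.79, 0.2211, -0.8)  len=1.5537
  (v1,v7,v3) [-++] → (0.23628, 0.2211, 0.8)–(-1.79, 0.2211, 0.8)  len=2.0263
  (v5,v7,v1) [-+-] → (1.79, 0.2211, 0.8)–(0.23628, 0.2211, 0.8)  len=1.5537
  (v6,v4,v2) [+-+] → (1.79, 0.2211, -0.8)–(-0.23628, 0.2211, -0.8)  len=2.0263
  (v6,v5,v4) [+--] → (1.79, 0.2211, -0.1056)–(1.79, 0.2211, -0.8)  len=0.6944
  (v7,v5,v6) [+-+] → (1.79, 0.2211, 0.8)–(1.79, 0.2211, -0.1056)  len=0.9056

Chained into 1 loop(s):
  loop 1: 8 segments, perimeter = 10.3600
Total perimeter = 10.360


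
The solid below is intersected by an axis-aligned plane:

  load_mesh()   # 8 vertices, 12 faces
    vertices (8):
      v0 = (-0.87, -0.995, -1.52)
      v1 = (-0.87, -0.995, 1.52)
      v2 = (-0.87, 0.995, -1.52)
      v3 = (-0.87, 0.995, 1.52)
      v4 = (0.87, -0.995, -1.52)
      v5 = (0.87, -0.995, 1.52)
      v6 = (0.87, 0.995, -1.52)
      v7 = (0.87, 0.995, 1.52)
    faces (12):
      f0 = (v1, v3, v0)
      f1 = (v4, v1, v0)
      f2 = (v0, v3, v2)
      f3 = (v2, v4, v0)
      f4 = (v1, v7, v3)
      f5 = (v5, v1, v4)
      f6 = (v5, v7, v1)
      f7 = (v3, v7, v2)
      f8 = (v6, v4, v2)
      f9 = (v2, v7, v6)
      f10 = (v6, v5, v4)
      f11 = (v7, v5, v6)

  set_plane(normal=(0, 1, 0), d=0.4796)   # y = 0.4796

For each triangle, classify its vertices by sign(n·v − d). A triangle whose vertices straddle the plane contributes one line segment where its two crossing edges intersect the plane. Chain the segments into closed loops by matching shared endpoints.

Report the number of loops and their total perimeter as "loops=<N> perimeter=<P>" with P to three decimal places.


loops=1 perimeter=9.560

Straddling triangles (8 of 12):
  (v1,v3,v0) [-+-] → (-0.87, 0.4796, 1.52)–(-0.87, 0.4796, 0.732655)  len=0.7873
  (v0,v3,v2) [-++] → (-0.87, 0.4796, 0.732655)–(-0.87, 0.4796, -1.52)  len=2.2527
  (v2,v4,v0) [+--] → (-0.419349, 0.4796, -1.52)–(-0.87, 0.4796, -1.52)  len=0.4507
  (v1,v7,v3) [-++] → (0.419349, 0.4796, 1.52)–(-0.87, 0.4796, 1.52)  len=1.2893
  (v5,v7,v1) [-+-] → (0.87, 0.4796, 1.52)–(0.419349, 0.4796, 1.52)  len=0.4507
  (v6,v4,v2) [+-+] → (0.87, 0.4796, -1.52)–(-0.419349, 0.4796, -1.52)  len=1.2893
  (v6,v5,v4) [+--] → (0.87, 0.4796, -0.732655)–(0.87, 0.4796, -1.52)  len=0.7873
  (v7,v5,v6) [+-+] → (0.87, 0.4796, 1.52)–(0.87, 0.4796, -0.732655)  len=2.2527

Chained into 1 loop(s):
  loop 1: 8 segments, perimeter = 9.5600
Total perimeter = 9.560


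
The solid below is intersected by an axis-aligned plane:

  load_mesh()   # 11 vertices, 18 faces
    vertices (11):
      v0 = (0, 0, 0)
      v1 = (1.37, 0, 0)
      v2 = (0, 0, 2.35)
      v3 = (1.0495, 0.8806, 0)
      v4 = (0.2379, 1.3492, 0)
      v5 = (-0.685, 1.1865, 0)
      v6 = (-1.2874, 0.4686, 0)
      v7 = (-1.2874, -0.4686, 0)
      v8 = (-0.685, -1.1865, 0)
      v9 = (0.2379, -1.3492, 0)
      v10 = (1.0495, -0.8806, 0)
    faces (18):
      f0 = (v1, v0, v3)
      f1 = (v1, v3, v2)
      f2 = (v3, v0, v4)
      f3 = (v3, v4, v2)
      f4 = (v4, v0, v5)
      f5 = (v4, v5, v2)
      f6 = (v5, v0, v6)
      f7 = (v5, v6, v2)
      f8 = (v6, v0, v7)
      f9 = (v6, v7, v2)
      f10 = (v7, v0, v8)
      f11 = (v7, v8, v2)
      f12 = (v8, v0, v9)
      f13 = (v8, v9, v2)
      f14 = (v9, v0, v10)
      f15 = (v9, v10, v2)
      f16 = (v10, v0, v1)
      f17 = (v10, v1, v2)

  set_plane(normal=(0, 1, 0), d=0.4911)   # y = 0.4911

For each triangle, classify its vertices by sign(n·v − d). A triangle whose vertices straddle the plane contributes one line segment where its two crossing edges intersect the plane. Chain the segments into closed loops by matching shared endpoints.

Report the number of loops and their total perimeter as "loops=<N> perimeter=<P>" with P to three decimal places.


Straddling triangles (8 of 18):
  (v1,v0,v3) [--+] → (0.585293, 0.4911, 0)–(1.19126, 0.4911, 0)  len=0.6060
  (v1,v3,v2) [-+-] → (1.19126, 0.4911, 0)–(0.585293, 0.4911, 1.03943)  len=1.2032
  (v3,v0,v4) [+-+] → (0.585293, 0.4911, 0)–(0.086594, 0.4911, 0)  len=0.4987
  (v3,v4,v2) [++-] → (0.086594, 0.4911, 1.49462)–(0.585293, 0.4911, 1.03943)  len=0.6752
  (v4,v0,v5) [+-+] → (0.086594, 0.4911, 0)–(-0.283526, 0.4911, 0)  len=0.3701
  (v4,v5,v2) [++-] → (-0.283526, 0.4911, 1.37732)–(0.086594, 0.4911, 1.49462)  len=0.3883
  (v5,v0,v6) [+--] → (-0.283526, 0.4911, 0)–(-1.26852, 0.4911, 0)  len=0.9850
  (v5,v6,v2) [+--] → (-1.26852, 0.4911, 0)–(-0.283526, 0.4911, 1.37732)  len=1.6933

Chained into 1 loop(s):
  loop 1: 8 segments, perimeter = 6.4197
Total perimeter = 6.420

loops=1 perimeter=6.420


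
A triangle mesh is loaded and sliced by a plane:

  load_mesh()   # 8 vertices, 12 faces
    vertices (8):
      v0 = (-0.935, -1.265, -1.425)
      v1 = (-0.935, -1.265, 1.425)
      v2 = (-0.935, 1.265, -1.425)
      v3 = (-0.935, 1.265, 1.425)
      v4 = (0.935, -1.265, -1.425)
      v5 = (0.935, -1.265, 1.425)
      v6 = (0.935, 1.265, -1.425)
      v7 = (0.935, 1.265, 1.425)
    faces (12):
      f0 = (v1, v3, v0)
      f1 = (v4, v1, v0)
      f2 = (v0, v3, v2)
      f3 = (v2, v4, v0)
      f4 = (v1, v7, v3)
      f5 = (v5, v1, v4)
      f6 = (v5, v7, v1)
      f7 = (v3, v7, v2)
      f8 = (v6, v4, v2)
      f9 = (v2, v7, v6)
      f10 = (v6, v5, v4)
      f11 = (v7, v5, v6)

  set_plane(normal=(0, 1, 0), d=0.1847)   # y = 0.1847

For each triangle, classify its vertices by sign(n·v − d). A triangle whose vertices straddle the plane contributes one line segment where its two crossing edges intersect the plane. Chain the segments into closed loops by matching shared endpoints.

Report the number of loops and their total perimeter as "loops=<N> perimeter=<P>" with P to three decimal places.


loops=1 perimeter=9.440

Straddling triangles (8 of 12):
  (v1,v3,v0) [-+-] → (-0.935, 0.1847, 1.425)–(-0.935, 0.1847, 0.208061)  len=1.2169
  (v0,v3,v2) [-++] → (-0.935, 0.1847, 0.208061)–(-0.935, 0.1847, -1.425)  len=1.6331
  (v2,v4,v0) [+--] → (-0.136517, 0.1847, -1.425)–(-0.935, 0.1847, -1.425)  len=0.7985
  (v1,v7,v3) [-++] → (0.136517, 0.1847, 1.425)–(-0.935, 0.1847, 1.425)  len=1.0715
  (v5,v7,v1) [-+-] → (0.935, 0.1847, 1.425)–(0.136517, 0.1847, 1.425)  len=0.7985
  (v6,v4,v2) [+-+] → (0.935, 0.1847, -1.425)–(-0.136517, 0.1847, -1.425)  len=1.0715
  (v6,v5,v4) [+--] → (0.935, 0.1847, -0.208061)–(0.935, 0.1847, -1.425)  len=1.2169
  (v7,v5,v6) [+-+] → (0.935, 0.1847, 1.425)–(0.935, 0.1847, -0.208061)  len=1.6331

Chained into 1 loop(s):
  loop 1: 8 segments, perimeter = 9.4400
Total perimeter = 9.440


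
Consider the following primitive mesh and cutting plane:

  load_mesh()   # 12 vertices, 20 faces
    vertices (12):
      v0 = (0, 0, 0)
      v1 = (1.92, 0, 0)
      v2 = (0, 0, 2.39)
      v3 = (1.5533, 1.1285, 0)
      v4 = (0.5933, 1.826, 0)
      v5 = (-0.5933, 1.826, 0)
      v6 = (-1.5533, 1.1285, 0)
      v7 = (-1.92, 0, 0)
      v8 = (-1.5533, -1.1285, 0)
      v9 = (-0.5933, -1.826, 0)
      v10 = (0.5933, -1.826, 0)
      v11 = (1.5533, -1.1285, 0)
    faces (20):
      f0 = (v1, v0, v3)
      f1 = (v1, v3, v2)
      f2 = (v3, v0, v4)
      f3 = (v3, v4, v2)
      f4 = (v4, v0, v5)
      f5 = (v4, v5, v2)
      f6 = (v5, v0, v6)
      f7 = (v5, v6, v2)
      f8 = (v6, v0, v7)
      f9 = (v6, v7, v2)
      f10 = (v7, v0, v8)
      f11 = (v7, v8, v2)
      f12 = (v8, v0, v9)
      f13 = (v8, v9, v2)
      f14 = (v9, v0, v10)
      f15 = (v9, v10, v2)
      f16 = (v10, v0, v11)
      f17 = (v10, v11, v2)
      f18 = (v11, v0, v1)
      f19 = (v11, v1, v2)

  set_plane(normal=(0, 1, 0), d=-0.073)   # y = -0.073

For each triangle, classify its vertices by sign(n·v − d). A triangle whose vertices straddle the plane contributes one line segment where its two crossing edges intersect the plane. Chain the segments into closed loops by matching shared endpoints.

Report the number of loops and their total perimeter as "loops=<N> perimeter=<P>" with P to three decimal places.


loops=1 perimeter=9.768

Straddling triangles (10 of 20):
  (v7,v0,v8) [++-] → (-0.100479, -0.073, 0)–(-1.89628, -0.073, 0)  len=1.7958
  (v7,v8,v2) [+-+] → (-1.89628, -0.073, 0)–(-0.100479, -0.073, 2.2354)  len=2.8674
  (v8,v0,v9) [-+-] → (-0.100479, -0.073, 0)–(-0.023719, -0.073, 0)  len=0.0768
  (v8,v9,v2) [--+] → (-0.023719, -0.073, 2.29445)–(-0.100479, -0.073, 2.2354)  len=0.0968
  (v9,v0,v10) [-+-] → (-0.023719, -0.073, 0)–(0.023719, -0.073, 0)  len=0.0474
  (v9,v10,v2) [--+] → (0.023719, -0.073, 2.29445)–(-0.023719, -0.073, 2.29445)  len=0.0474
  (v10,v0,v11) [-+-] → (0.023719, -0.073, 0)–(0.100479, -0.073, 0)  len=0.0768
  (v10,v11,v2) [--+] → (0.100479, -0.073, 2.2354)–(0.023719, -0.073, 2.29445)  len=0.0968
  (v11,v0,v1) [-++] → (0.100479, -0.073, 0)–(1.89628, -0.073, 0)  len=1.7958
  (v11,v1,v2) [-++] → (1.89628, -0.073, 0)–(0.100479, -0.073, 2.2354)  len=2.8674

Chained into 1 loop(s):
  loop 1: 10 segments, perimeter = 9.7685
Total perimeter = 9.768


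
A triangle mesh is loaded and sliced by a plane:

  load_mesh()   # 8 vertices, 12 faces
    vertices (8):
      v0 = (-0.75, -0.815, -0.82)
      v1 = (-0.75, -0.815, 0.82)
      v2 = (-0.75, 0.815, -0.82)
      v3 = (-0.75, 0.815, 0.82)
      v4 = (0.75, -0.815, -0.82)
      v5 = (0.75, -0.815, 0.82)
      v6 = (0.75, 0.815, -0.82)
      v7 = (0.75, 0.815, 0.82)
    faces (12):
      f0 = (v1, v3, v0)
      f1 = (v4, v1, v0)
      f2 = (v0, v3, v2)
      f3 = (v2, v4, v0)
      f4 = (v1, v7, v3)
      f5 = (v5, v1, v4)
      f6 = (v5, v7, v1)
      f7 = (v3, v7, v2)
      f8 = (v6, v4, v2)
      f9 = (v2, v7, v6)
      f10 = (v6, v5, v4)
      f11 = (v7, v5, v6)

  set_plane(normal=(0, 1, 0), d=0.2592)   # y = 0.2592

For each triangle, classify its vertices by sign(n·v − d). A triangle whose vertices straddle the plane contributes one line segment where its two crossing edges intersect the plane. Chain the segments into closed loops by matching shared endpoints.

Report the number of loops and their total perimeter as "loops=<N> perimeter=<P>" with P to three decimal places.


Straddling triangles (8 of 12):
  (v1,v3,v0) [-+-] → (-0.75, 0.2592, 0.82)–(-0.75, 0.2592, 0.26079)  len=0.5592
  (v0,v3,v2) [-++] → (-0.75, 0.2592, 0.26079)–(-0.75, 0.2592, -0.82)  len=1.0808
  (v2,v4,v0) [+--] → (-0.238528, 0.2592, -0.82)–(-0.75, 0.2592, -0.82)  len=0.5115
  (v1,v7,v3) [-++] → (0.238528, 0.2592, 0.82)–(-0.75, 0.2592, 0.82)  len=0.9885
  (v5,v7,v1) [-+-] → (0.75, 0.2592, 0.82)–(0.238528, 0.2592, 0.82)  len=0.5115
  (v6,v4,v2) [+-+] → (0.75, 0.2592, -0.82)–(-0.238528, 0.2592, -0.82)  len=0.9885
  (v6,v5,v4) [+--] → (0.75, 0.2592, -0.26079)–(0.75, 0.2592, -0.82)  len=0.5592
  (v7,v5,v6) [+-+] → (0.75, 0.2592, 0.82)–(0.75, 0.2592, -0.26079)  len=1.0808

Chained into 1 loop(s):
  loop 1: 8 segments, perimeter = 6.2800
Total perimeter = 6.280

loops=1 perimeter=6.280


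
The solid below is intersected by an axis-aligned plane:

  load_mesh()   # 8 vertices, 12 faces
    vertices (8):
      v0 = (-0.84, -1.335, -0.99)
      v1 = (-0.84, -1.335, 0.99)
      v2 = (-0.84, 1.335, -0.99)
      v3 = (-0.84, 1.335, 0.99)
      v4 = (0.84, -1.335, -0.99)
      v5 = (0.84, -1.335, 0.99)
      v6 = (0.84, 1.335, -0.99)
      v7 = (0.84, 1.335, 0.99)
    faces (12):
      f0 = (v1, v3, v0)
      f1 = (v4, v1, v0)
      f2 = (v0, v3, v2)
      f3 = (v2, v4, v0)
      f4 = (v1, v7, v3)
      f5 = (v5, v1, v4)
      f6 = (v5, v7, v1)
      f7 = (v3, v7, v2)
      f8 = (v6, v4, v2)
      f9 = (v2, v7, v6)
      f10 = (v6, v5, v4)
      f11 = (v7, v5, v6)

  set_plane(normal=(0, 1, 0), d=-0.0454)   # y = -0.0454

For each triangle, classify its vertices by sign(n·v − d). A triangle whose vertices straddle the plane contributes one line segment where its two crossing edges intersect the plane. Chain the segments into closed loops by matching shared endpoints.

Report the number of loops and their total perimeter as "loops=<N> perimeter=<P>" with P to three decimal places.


Straddling triangles (8 of 12):
  (v1,v3,v0) [-+-] → (-0.84, -0.0454, 0.99)–(-0.84, -0.0454, -0.0336674)  len=1.0237
  (v0,v3,v2) [-++] → (-0.84, -0.0454, -0.0336674)–(-0.84, -0.0454, -0.99)  len=0.9563
  (v2,v4,v0) [+--] → (0.0285663, -0.0454, -0.99)–(-0.84, -0.0454, -0.99)  len=0.8686
  (v1,v7,v3) [-++] → (-0.0285663, -0.0454, 0.99)–(-0.84, -0.0454, 0.99)  len=0.8114
  (v5,v7,v1) [-+-] → (0.84, -0.0454, 0.99)–(-0.0285663, -0.0454, 0.99)  len=0.8686
  (v6,v4,v2) [+-+] → (0.84, -0.0454, -0.99)–(0.0285663, -0.0454, -0.99)  len=0.8114
  (v6,v5,v4) [+--] → (0.84, -0.0454, 0.0336674)–(0.84, -0.0454, -0.99)  len=1.0237
  (v7,v5,v6) [+-+] → (0.84, -0.0454, 0.99)–(0.84, -0.0454, 0.0336674)  len=0.9563

Chained into 1 loop(s):
  loop 1: 8 segments, perimeter = 7.3200
Total perimeter = 7.320

loops=1 perimeter=7.320


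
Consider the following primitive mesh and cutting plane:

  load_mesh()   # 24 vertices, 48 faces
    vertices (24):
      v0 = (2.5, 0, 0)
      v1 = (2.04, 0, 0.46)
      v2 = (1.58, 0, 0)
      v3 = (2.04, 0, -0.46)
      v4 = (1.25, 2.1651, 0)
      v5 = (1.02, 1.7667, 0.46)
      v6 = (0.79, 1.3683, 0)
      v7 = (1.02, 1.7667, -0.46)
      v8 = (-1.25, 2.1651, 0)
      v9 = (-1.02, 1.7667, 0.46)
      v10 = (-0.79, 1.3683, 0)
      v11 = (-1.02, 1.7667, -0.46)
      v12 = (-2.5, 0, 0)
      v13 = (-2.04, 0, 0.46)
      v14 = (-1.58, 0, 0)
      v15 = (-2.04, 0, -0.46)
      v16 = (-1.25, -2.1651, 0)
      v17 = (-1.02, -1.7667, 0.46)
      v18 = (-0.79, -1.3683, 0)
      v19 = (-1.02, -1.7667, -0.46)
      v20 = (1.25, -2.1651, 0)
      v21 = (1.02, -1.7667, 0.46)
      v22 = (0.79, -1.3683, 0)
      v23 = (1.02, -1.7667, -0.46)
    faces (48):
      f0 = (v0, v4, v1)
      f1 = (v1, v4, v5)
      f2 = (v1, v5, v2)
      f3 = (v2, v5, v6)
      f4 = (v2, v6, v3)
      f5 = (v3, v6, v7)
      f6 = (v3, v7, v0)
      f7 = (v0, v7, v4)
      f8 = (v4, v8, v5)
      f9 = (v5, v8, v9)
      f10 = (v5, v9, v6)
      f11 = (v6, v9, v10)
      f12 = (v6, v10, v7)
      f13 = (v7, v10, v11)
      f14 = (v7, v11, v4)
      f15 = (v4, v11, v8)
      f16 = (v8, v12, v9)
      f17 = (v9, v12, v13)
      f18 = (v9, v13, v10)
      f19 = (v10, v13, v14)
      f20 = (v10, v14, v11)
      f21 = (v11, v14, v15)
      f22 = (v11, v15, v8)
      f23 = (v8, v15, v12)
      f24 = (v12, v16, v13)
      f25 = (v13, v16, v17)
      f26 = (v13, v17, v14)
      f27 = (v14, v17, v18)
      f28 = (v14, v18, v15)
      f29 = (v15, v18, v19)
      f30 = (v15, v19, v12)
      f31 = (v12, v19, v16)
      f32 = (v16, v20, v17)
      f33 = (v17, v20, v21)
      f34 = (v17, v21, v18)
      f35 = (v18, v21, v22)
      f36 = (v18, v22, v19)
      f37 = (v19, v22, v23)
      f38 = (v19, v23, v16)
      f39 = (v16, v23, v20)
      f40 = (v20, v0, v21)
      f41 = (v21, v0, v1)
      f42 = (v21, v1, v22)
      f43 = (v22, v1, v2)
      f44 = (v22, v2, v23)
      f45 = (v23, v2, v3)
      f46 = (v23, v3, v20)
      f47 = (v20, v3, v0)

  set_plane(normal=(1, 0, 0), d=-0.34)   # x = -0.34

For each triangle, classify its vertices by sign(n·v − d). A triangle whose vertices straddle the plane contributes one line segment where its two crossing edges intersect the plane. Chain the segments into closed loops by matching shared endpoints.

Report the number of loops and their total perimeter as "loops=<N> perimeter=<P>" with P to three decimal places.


loops=2 perimeter=4.868

Straddling triangles (16 of 48):
  (v4,v8,v5) [+-+] → (-0.34, 2.1651, 0)–(-0.34, 2.00539, 0.184405)  len=0.2440
  (v5,v8,v9) [+--] → (-0.34, 2.00539, 0.184405)–(-0.34, 1.7667, 0.46)  len=0.3646
  (v5,v9,v6) [+-+] → (-0.34, 1.7667, 0.46)–(-0.34, 1.61702, 0.287182)  len=0.2286
  (v6,v9,v10) [+--] → (-0.34, 1.61702, 0.287182)–(-0.34, 1.3683, 0)  len=0.3799
  (v6,v10,v7) [+-+] → (-0.34, 1.3683, 0)–(-0.34, 1.46735, -0.114365)  len=0.1513
  (v7,v10,v11) [+--] → (-0.34, 1.46735, -0.114365)–(-0.34, 1.7667, -0.46)  len=0.4572
  (v7,v11,v4) [+-+] → (-0.34, 1.7667, -0.46)–(-0.34, 1.88604, -0.322203)  len=0.1823
  (v4,v11,v8) [+--] → (-0.34, 1.88604, -0.322203)–(-0.34, 2.1651, 0)  len=0.4262
  (v16,v20,v17) [-+-] → (-0.34, -2.1651, 0)–(-0.34, -1.88604, 0.322203)  len=0.4262
  (v17,v20,v21) [-++] → (-0.34, -1.88604, 0.322203)–(-0.34, -1.7667, 0.46)  len=0.1823
  (v17,v21,v18) [-+-] → (-0.34, -1.7667, 0.46)–(-0.34, -1.46735, 0.114365)  len=0.4572
  (v18,v21,v22) [-++] → (-0.34, -1.46735, 0.114365)–(-0.34, -1.3683, 0)  len=0.1513
  (v18,v22,v19) [-+-] → (-0.34, -1.3683, 0)–(-0.34, -1.61702, -0.287182)  len=0.3799
  (v19,v22,v23) [-++] → (-0.34, -1.61702, -0.287182)–(-0.34, -1.7667, -0.46)  len=0.2286
  (v19,v23,v16) [-+-] → (-0.34, -1.7667, -0.46)–(-0.34, -2.00539, -0.184405)  len=0.3646
  (v16,v23,v20) [-++] → (-0.34, -2.00539, -0.184405)–(-0.34, -2.1651, 0)  len=0.2440

Chained into 2 loop(s):
  loop 1: 8 segments, perimeter = 2.4342
  loop 2: 8 segments, perimeter = 2.4342
Total perimeter = 4.868


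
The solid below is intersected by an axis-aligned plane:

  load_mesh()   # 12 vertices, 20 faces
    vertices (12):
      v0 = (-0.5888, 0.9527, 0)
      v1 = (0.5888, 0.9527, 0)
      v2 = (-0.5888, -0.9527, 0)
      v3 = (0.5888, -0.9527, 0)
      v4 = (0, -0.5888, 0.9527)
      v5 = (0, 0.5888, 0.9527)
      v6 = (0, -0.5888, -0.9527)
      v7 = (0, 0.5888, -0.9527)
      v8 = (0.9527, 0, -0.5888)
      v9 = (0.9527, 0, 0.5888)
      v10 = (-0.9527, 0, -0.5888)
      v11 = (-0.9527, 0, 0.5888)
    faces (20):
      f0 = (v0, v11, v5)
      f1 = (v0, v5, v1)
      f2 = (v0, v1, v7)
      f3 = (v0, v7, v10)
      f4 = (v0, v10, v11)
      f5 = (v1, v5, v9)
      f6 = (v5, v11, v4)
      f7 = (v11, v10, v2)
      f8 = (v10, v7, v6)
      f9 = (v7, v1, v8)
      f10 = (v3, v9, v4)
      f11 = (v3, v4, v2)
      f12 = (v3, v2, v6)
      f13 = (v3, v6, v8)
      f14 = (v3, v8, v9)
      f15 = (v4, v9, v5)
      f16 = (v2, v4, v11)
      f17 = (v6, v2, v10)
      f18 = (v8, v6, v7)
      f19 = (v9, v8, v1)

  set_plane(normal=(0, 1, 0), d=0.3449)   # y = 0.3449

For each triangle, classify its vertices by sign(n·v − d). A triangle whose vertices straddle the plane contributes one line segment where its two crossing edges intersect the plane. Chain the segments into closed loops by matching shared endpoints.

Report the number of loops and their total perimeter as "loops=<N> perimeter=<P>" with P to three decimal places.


Straddling triangles (10 of 20):
  (v0,v11,v5) [+-+] → (-0.82096, 0.3449, 0.37564)–(-0.394639, 0.3449, 0.801961)  len=0.6029
  (v0,v7,v10) [++-] → (-0.394639, 0.3449, -0.801961)–(-0.82096, 0.3449, -0.37564)  len=0.6029
  (v0,v10,v11) [+--] → (-0.82096, 0.3449, -0.37564)–(-0.82096, 0.3449, 0.37564)  len=0.7513
  (v1,v5,v9) [++-] → (0.394639, 0.3449, 0.801961)–(0.82096, 0.3449, 0.37564)  len=0.6029
  (v5,v11,v4) [+--] → (-0.394639, 0.3449, 0.801961)–(0, 0.3449, 0.9527)  len=0.4224
  (v10,v7,v6) [-+-] → (-0.394639, 0.3449, -0.801961)–(0, 0.3449, -0.9527)  len=0.4224
  (v7,v1,v8) [++-] → (0.82096, 0.3449, -0.37564)–(0.394639, 0.3449, -0.801961)  len=0.6029
  (v4,v9,v5) [--+] → (0.394639, 0.3449, 0.801961)–(0, 0.3449, 0.9527)  len=0.4224
  (v8,v6,v7) [--+] → (0, 0.3449, -0.9527)–(0.394639, 0.3449, -0.801961)  len=0.4224
  (v9,v8,v1) [--+] → (0.82096, 0.3449, -0.37564)–(0.82096, 0.3449, 0.37564)  len=0.7513

Chained into 1 loop(s):
  loop 1: 10 segments, perimeter = 5.6040
Total perimeter = 5.604

loops=1 perimeter=5.604


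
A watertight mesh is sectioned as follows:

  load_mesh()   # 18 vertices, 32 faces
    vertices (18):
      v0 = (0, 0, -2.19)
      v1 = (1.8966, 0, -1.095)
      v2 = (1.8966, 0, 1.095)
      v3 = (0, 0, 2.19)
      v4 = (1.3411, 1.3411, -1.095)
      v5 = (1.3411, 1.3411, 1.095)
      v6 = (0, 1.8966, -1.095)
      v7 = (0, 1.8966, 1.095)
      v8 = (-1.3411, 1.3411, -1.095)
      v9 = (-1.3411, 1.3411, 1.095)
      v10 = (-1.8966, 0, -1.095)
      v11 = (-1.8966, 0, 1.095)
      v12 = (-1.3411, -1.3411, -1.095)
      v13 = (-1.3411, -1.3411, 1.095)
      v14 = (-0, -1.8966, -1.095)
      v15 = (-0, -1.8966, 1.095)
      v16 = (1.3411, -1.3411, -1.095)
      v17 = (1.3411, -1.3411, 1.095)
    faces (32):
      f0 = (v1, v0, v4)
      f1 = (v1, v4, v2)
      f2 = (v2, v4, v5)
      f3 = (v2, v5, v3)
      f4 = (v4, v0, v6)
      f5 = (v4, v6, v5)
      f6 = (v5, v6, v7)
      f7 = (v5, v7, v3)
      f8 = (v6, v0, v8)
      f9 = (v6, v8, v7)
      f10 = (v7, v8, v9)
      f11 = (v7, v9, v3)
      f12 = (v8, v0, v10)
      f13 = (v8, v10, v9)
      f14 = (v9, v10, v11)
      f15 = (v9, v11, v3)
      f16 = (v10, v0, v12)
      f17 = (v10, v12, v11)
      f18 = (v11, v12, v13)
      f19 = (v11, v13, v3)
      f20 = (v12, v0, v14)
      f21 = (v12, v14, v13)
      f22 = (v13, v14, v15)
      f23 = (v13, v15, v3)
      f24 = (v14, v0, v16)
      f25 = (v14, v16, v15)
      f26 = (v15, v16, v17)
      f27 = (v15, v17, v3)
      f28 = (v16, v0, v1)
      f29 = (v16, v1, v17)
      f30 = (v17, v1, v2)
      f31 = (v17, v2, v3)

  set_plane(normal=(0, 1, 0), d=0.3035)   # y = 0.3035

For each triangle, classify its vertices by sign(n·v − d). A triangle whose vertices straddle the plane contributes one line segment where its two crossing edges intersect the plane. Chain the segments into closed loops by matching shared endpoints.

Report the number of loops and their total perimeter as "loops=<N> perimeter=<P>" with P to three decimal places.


loops=1 perimeter=12.406

Straddling triangles (12 of 32):
  (v1,v0,v4) [--+] → (0.3035, 0.3035, -1.94219)–(1.77089, 0.3035, -1.095)  len=1.6944
  (v1,v4,v2) [-+-] → (1.77089, 0.3035, -1.095)–(1.77089, 0.3035, 0.599388)  len=1.6944
  (v2,v4,v5) [-++] → (1.77089, 0.3035, 0.599388)–(1.77089, 0.3035, 1.095)  len=0.4956
  (v2,v5,v3) [-+-] → (1.77089, 0.3035, 1.095)–(0.3035, 0.3035, 1.94219)  len=1.6944
  (v4,v0,v6) [+-+] → (0.3035, 0.3035, -1.94219)–(0, 0.3035, -2.01477)  len=0.3121
  (v5,v7,v3) [++-] → (0, 0.3035, 2.01477)–(0.3035, 0.3035, 1.94219)  len=0.3121
  (v6,v0,v8) [+-+] → (0, 0.3035, -2.01477)–(-0.3035, 0.3035, -1.94219)  len=0.3121
  (v7,v9,v3) [++-] → (-0.3035, 0.3035, 1.94219)–(0, 0.3035, 2.01477)  len=0.3121
  (v8,v0,v10) [+--] → (-0.3035, 0.3035, -1.94219)–(-1.77089, 0.3035, -1.095)  len=1.6944
  (v8,v10,v9) [+-+] → (-1.77089, 0.3035, -1.095)–(-1.77089, 0.3035, -0.599388)  len=0.4956
  (v9,v10,v11) [+--] → (-1.77089, 0.3035, -0.599388)–(-1.77089, 0.3035, 1.095)  len=1.6944
  (v9,v11,v3) [+--] → (-1.77089, 0.3035, 1.095)–(-0.3035, 0.3035, 1.94219)  len=1.6944

Chained into 1 loop(s):
  loop 1: 12 segments, perimeter = 12.4058
Total perimeter = 12.406


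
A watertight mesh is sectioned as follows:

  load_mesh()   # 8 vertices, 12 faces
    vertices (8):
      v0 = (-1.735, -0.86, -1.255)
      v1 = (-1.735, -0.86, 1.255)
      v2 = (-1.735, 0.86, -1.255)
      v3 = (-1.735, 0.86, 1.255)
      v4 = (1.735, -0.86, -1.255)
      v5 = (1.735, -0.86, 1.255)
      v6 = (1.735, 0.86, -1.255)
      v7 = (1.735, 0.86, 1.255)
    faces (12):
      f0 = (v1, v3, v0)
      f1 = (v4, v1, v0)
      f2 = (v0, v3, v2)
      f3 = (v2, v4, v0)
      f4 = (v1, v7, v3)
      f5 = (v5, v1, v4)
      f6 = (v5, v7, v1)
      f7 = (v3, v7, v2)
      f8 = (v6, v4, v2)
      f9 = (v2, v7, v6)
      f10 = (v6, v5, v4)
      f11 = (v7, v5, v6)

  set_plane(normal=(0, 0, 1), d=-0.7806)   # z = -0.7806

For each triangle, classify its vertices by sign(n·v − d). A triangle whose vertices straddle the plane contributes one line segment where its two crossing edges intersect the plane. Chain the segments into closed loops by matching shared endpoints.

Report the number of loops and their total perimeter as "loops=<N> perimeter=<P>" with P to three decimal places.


Straddling triangles (8 of 12):
  (v1,v3,v0) [++-] → (-1.735, -0.534913, -0.7806)–(-1.735, -0.86, -0.7806)  len=0.3251
  (v4,v1,v0) [-+-] → (1.07916, -0.86, -0.7806)–(-1.735, -0.86, -0.7806)  len=2.8142
  (v0,v3,v2) [-+-] → (-1.735, -0.534913, -0.7806)–(-1.735, 0.86, -0.7806)  len=1.3949
  (v5,v1,v4) [++-] → (1.07916, -0.86, -0.7806)–(1.735, -0.86, -0.7806)  len=0.6558
  (v3,v7,v2) [++-] → (-1.07916, 0.86, -0.7806)–(-1.735, 0.86, -0.7806)  len=0.6558
  (v2,v7,v6) [-+-] → (-1.07916, 0.86, -0.7806)–(1.735, 0.86, -0.7806)  len=2.8142
  (v6,v5,v4) [-+-] → (1.735, 0.534913, -0.7806)–(1.735, -0.86, -0.7806)  len=1.3949
  (v7,v5,v6) [++-] → (1.735, 0.534913, -0.7806)–(1.735, 0.86, -0.7806)  len=0.3251

Chained into 1 loop(s):
  loop 1: 8 segments, perimeter = 10.3800
Total perimeter = 10.380

loops=1 perimeter=10.380


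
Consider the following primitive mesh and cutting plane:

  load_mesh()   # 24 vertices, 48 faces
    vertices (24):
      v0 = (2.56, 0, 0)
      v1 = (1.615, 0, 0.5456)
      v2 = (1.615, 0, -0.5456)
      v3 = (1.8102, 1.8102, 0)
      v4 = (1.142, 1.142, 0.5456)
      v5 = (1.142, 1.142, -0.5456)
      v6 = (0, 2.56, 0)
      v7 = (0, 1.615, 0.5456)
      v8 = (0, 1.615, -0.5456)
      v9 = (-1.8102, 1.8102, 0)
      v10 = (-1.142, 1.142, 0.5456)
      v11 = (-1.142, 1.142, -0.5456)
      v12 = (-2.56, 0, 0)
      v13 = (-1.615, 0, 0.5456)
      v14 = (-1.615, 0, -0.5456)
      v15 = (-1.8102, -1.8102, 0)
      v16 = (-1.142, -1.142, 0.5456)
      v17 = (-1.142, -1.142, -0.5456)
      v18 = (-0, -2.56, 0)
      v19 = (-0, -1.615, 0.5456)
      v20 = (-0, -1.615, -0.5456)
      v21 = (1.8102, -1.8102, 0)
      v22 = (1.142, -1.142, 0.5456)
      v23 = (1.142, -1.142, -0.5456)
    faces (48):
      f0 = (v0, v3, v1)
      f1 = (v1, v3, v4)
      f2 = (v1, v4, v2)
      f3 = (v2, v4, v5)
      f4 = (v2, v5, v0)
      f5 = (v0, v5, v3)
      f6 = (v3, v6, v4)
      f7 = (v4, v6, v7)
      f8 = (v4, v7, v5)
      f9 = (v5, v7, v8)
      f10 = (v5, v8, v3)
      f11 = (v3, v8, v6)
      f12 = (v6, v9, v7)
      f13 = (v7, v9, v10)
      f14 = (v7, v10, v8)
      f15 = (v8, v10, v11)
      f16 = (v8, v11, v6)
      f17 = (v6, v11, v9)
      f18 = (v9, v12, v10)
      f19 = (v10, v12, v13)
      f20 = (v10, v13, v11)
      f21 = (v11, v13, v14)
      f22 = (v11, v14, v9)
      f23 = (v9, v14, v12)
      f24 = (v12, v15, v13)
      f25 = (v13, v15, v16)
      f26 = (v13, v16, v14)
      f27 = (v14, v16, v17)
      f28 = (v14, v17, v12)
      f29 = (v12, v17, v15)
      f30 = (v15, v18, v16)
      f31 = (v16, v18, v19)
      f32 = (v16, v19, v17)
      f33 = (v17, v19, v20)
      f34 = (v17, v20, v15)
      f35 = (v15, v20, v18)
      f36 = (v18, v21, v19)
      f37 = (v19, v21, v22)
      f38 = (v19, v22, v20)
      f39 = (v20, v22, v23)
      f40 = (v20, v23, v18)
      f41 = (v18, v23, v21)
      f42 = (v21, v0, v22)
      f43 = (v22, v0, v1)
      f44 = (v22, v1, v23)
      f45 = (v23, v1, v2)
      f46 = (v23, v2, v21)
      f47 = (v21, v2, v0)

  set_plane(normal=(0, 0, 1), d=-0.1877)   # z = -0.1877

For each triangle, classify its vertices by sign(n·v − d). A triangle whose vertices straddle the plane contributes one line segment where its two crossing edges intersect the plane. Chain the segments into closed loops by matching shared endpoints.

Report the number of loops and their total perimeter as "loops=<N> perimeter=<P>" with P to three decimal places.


Straddling triangles (32 of 48):
  (v1,v4,v2) [++-] → (1.45986, 0.374562, -0.1877)–(1.615, 0, -0.1877)  len=0.4054
  (v2,v4,v5) [-+-] → (1.45986, 0.374562, -0.1877)–(1.142, 1.142, -0.1877)  len=0.8307
  (v2,v5,v0) [--+] → (2.07217, 0.392876, -0.1877)–(2.2349, 0, -0.1877)  len=0.4252
  (v0,v5,v3) [+-+] → (2.07217, 0.392876, -0.1877)–(1.58032, 1.58032, -0.1877)  len=1.2853
  (v4,v7,v5) [++-] → (0.767438, 1.29714, -0.1877)–(1.142, 1.142, -0.1877)  len=0.4054
  (v5,v7,v8) [-+-] → (0.767438, 1.29714, -0.1877)–(0, 1.615, -0.1877)  len=0.8307
  (v5,v8,v3) [--+] → (1.18745, 1.74305, -0.1877)–(1.58032, 1.58032, -0.1877)  len=0.4252
  (v3,v8,v6) [+-+] → (1.18745, 1.74305, -0.1877)–(0, 2.2349, -0.1877)  len=1.2853
  (v7,v10,v8) [++-] → (-0.374562, 1.45986, -0.1877)–(0, 1.615, -0.1877)  len=0.4054
  (v8,v10,v11) [-+-] → (-0.374562, 1.45986, -0.1877)–(-1.142, 1.142, -0.1877)  len=0.8307
  (v8,v11,v6) [--+] → (-0.392876, 2.07217, -0.1877)–(0, 2.2349, -0.1877)  len=0.4252
  (v6,v11,v9) [+-+] → (-0.392876, 2.07217, -0.1877)–(-1.58032, 1.58032, -0.1877)  len=1.2853
  (v10,v13,v11) [++-] → (-1.29714, 0.767438, -0.1877)–(-1.142, 1.142, -0.1877)  len=0.4054
  (v11,v13,v14) [-+-] → (-1.29714, 0.767438, -0.1877)–(-1.615, 0, -0.1877)  len=0.8307
  (v11,v14,v9) [--+] → (-1.74305, 1.18745, -0.1877)–(-1.58032, 1.58032, -0.1877)  len=0.4252
  (v9,v14,v12) [+-+] → (-1.74305, 1.18745, -0.1877)–(-2.2349, 0, -0.1877)  len=1.2853
  (v13,v16,v14) [++-] → (-1.45986, -0.374562, -0.1877)–(-1.615, 0, -0.1877)  len=0.4054
  (v14,v16,v17) [-+-] → (-1.45986, -0.374562, -0.1877)–(-1.142, -1.142, -0.1877)  len=0.8307
  (v14,v17,v12) [--+] → (-2.07217, -0.392876, -0.1877)–(-2.2349, 0, -0.1877)  len=0.4252
  (v12,v17,v15) [+-+] → (-2.07217, -0.392876, -0.1877)–(-1.58032, -1.58032, -0.1877)  len=1.2853
  (v16,v19,v17) [++-] → (-0.767438, -1.29714, -0.1877)–(-1.142, -1.142, -0.1877)  len=0.4054
  (v17,v19,v20) [-+-] → (-0.767438, -1.29714, -0.1877)–(0, -1.615, -0.1877)  len=0.8307
  (v17,v20,v15) [--+] → (-1.18745, -1.74305, -0.1877)–(-1.58032, -1.58032, -0.1877)  len=0.4252
  (v15,v20,v18) [+-+] → (-1.18745, -1.74305, -0.1877)–(0, -2.2349, -0.1877)  len=1.2853
  (v19,v22,v20) [++-] → (0.374562, -1.45986, -0.1877)–(0, -1.615, -0.1877)  len=0.4054
  (v20,v22,v23) [-+-] → (0.374562, -1.45986, -0.1877)–(1.142, -1.142, -0.1877)  len=0.8307
  (v20,v23,v18) [--+] → (0.392876, -2.07217, -0.1877)–(0, -2.2349, -0.1877)  len=0.4252
  (v18,v23,v21) [+-+] → (0.392876, -2.07217, -0.1877)–(1.58032, -1.58032, -0.1877)  len=1.2853
  (v22,v1,v23) [++-] → (1.29714, -0.767438, -0.1877)–(1.142, -1.142, -0.1877)  len=0.4054
  (v23,v1,v2) [-+-] → (1.29714, -0.767438, -0.1877)–(1.615, 0, -0.1877)  len=0.8307
  (v23,v2,v21) [--+] → (1.74305, -1.18745, -0.1877)–(1.58032, -1.58032, -0.1877)  len=0.4252
  (v21,v2,v0) [+-+] → (1.74305, -1.18745, -0.1877)–(2.2349, 0, -0.1877)  len=1.2853

Chained into 2 loop(s):
  loop 1: 16 segments, perimeter = 9.8886
  loop 2: 16 segments, perimeter = 13.6842
Total perimeter = 23.573

loops=2 perimeter=23.573


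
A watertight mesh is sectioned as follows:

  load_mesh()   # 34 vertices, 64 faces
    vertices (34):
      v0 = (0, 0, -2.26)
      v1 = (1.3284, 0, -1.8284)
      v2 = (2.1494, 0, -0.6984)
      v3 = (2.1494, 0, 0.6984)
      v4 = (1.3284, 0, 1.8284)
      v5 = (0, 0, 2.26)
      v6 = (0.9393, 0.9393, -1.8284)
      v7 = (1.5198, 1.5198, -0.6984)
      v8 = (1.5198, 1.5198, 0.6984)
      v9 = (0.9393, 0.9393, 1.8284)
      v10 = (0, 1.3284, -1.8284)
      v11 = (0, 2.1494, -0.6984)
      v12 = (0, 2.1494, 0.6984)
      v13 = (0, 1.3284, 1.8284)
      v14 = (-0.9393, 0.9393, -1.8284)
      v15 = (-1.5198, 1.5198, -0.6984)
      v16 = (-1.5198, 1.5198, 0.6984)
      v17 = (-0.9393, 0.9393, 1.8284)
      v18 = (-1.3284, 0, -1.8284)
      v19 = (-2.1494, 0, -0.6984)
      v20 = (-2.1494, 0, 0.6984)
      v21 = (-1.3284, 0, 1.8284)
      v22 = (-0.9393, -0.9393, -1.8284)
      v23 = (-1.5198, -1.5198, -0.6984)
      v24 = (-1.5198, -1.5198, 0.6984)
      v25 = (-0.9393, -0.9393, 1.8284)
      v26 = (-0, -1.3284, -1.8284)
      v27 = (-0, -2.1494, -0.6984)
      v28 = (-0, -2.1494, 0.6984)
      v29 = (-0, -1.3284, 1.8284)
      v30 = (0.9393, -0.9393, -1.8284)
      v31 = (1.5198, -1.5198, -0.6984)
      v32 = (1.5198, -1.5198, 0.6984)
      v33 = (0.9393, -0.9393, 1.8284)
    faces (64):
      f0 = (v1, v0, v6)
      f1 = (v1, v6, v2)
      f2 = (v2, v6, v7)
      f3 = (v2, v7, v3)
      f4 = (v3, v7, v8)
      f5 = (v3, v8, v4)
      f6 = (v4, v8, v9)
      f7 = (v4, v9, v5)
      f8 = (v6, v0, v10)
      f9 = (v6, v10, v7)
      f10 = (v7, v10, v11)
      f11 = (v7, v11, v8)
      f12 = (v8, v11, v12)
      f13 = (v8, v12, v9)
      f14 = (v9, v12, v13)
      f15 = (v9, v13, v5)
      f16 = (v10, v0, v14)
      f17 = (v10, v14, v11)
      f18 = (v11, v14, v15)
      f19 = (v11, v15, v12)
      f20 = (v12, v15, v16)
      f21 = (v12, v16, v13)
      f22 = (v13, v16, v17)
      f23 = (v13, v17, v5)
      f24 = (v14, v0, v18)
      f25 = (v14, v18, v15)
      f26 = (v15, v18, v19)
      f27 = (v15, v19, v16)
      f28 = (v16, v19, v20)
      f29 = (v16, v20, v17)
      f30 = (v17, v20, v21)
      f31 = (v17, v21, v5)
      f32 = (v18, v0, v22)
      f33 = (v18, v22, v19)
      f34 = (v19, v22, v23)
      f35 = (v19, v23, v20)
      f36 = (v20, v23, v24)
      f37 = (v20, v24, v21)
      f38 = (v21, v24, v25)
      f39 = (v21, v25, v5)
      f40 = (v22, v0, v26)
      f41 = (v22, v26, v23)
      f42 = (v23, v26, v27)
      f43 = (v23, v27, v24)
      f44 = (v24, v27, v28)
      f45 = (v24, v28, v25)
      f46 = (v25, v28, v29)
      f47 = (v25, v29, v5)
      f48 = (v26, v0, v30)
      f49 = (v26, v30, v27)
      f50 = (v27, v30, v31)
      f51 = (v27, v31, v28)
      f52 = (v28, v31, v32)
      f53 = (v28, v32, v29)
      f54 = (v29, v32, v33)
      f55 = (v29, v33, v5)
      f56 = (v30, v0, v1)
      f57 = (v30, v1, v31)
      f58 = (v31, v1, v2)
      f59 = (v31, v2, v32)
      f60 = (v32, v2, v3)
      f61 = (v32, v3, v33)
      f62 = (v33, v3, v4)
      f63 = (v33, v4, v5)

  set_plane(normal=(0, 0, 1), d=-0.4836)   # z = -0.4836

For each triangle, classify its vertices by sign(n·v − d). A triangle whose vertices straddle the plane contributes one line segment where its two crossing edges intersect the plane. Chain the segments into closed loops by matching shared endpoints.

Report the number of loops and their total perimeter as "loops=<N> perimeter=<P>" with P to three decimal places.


Straddling triangles (16 of 64):
  (v2,v7,v3) [--+] → (1.61662, 1.28609, -0.4836)–(2.1494, 0, -0.4836)  len=1.3921
  (v3,v7,v8) [+-+] → (1.61662, 1.28609, -0.4836)–(1.5198, 1.5198, -0.4836)  len=0.2530
  (v7,v11,v8) [--+] → (0.233715, 2.05258, -0.4836)–(1.5198, 1.5198, -0.4836)  len=1.3921
  (v8,v11,v12) [+-+] → (0.233715, 2.05258, -0.4836)–(0, 2.1494, -0.4836)  len=0.2530
  (v11,v15,v12) [--+] → (-1.28609, 1.61662, -0.4836)–(0, 2.1494, -0.4836)  len=1.3921
  (v12,v15,v16) [+-+] → (-1.28609, 1.61662, -0.4836)–(-1.5198, 1.5198, -0.4836)  len=0.2530
  (v15,v19,v16) [--+] → (-2.05258, 0.233715, -0.4836)–(-1.5198, 1.5198, -0.4836)  len=1.3921
  (v16,v19,v20) [+-+] → (-2.05258, 0.233715, -0.4836)–(-2.1494, 0, -0.4836)  len=0.2530
  (v19,v23,v20) [--+] → (-1.61662, -1.28609, -0.4836)–(-2.1494, 0, -0.4836)  len=1.3921
  (v20,v23,v24) [+-+] → (-1.61662, -1.28609, -0.4836)–(-1.5198, -1.5198, -0.4836)  len=0.2530
  (v23,v27,v24) [--+] → (-0.233715, -2.05258, -0.4836)–(-1.5198, -1.5198, -0.4836)  len=1.3921
  (v24,v27,v28) [+-+] → (-0.233715, -2.05258, -0.4836)–(0, -2.1494, -0.4836)  len=0.2530
  (v27,v31,v28) [--+] → (1.28609, -1.61662, -0.4836)–(0, -2.1494, -0.4836)  len=1.3921
  (v28,v31,v32) [+-+] → (1.28609, -1.61662, -0.4836)–(1.5198, -1.5198, -0.4836)  len=0.2530
  (v31,v2,v32) [--+] → (2.05258, -0.233715, -0.4836)–(1.5198, -1.5198, -0.4836)  len=1.3921
  (v32,v2,v3) [+-+] → (2.05258, -0.233715, -0.4836)–(2.1494, 0, -0.4836)  len=0.2530

Chained into 1 loop(s):
  loop 1: 16 segments, perimeter = 13.1604
Total perimeter = 13.160

loops=1 perimeter=13.160


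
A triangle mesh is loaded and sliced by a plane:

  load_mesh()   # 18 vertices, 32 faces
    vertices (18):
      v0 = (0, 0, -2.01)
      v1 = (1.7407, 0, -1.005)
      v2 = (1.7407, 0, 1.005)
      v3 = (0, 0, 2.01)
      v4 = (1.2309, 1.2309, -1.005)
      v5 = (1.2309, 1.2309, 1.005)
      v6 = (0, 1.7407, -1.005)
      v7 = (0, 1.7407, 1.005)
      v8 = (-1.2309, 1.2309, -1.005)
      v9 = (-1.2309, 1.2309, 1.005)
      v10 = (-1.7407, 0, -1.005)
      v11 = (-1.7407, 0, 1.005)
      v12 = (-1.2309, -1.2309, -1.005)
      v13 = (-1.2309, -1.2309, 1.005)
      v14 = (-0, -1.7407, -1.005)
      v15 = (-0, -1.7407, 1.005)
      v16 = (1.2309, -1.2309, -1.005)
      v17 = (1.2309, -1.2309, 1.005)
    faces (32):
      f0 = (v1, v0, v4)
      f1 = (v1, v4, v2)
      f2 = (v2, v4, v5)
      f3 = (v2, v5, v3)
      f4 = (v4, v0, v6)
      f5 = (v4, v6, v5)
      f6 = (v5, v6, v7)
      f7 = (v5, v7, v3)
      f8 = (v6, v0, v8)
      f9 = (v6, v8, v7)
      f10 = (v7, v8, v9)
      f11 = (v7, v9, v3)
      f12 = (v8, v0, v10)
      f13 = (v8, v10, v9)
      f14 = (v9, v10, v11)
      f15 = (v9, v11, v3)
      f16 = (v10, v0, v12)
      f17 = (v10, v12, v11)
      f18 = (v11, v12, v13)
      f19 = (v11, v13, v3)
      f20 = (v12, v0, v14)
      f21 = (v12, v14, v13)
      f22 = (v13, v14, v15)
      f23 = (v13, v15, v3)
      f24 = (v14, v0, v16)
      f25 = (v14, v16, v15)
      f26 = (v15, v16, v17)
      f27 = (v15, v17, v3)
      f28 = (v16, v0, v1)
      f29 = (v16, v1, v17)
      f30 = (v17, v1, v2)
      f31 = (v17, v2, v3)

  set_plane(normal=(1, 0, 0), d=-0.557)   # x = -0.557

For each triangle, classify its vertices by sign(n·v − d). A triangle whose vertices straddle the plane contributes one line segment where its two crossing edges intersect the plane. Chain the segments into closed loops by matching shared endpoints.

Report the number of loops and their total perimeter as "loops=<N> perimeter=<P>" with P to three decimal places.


loops=1 perimeter=10.713

Straddling triangles (12 of 32):
  (v6,v0,v8) [++-] → (-0.557, 0.557, -1.55522)–(-0.557, 1.51001, -1.005)  len=1.1004
  (v6,v8,v7) [+-+] → (-0.557, 1.51001, -1.005)–(-0.557, 1.51001, 0.095446)  len=1.1004
  (v7,v8,v9) [+--] → (-0.557, 1.51001, 0.095446)–(-0.557, 1.51001, 1.005)  len=0.9096
  (v7,v9,v3) [+-+] → (-0.557, 1.51001, 1.005)–(-0.557, 0.557, 1.55522)  len=1.1004
  (v8,v0,v10) [-+-] → (-0.557, 0.557, -1.55522)–(-0.557, 0, -1.68841)  len=0.5727
  (v9,v11,v3) [--+] → (-0.557, 0, 1.68841)–(-0.557, 0.557, 1.55522)  len=0.5727
  (v10,v0,v12) [-+-] → (-0.557, 0, -1.68841)–(-0.557, -0.557, -1.55522)  len=0.5727
  (v11,v13,v3) [--+] → (-0.557, -0.557, 1.55522)–(-0.557, 0, 1.68841)  len=0.5727
  (v12,v0,v14) [-++] → (-0.557, -0.557, -1.55522)–(-0.557, -1.51001, -1.005)  len=1.1004
  (v12,v14,v13) [-+-] → (-0.557, -1.51001, -1.005)–(-0.557, -1.51001, -0.095446)  len=0.9096
  (v13,v14,v15) [-++] → (-0.557, -1.51001, -0.095446)–(-0.557, -1.51001, 1.005)  len=1.1004
  (v13,v15,v3) [-++] → (-0.557, -1.51001, 1.005)–(-0.557, -0.557, 1.55522)  len=1.1004

Chained into 1 loop(s):
  loop 1: 12 segments, perimeter = 10.7126
Total perimeter = 10.713


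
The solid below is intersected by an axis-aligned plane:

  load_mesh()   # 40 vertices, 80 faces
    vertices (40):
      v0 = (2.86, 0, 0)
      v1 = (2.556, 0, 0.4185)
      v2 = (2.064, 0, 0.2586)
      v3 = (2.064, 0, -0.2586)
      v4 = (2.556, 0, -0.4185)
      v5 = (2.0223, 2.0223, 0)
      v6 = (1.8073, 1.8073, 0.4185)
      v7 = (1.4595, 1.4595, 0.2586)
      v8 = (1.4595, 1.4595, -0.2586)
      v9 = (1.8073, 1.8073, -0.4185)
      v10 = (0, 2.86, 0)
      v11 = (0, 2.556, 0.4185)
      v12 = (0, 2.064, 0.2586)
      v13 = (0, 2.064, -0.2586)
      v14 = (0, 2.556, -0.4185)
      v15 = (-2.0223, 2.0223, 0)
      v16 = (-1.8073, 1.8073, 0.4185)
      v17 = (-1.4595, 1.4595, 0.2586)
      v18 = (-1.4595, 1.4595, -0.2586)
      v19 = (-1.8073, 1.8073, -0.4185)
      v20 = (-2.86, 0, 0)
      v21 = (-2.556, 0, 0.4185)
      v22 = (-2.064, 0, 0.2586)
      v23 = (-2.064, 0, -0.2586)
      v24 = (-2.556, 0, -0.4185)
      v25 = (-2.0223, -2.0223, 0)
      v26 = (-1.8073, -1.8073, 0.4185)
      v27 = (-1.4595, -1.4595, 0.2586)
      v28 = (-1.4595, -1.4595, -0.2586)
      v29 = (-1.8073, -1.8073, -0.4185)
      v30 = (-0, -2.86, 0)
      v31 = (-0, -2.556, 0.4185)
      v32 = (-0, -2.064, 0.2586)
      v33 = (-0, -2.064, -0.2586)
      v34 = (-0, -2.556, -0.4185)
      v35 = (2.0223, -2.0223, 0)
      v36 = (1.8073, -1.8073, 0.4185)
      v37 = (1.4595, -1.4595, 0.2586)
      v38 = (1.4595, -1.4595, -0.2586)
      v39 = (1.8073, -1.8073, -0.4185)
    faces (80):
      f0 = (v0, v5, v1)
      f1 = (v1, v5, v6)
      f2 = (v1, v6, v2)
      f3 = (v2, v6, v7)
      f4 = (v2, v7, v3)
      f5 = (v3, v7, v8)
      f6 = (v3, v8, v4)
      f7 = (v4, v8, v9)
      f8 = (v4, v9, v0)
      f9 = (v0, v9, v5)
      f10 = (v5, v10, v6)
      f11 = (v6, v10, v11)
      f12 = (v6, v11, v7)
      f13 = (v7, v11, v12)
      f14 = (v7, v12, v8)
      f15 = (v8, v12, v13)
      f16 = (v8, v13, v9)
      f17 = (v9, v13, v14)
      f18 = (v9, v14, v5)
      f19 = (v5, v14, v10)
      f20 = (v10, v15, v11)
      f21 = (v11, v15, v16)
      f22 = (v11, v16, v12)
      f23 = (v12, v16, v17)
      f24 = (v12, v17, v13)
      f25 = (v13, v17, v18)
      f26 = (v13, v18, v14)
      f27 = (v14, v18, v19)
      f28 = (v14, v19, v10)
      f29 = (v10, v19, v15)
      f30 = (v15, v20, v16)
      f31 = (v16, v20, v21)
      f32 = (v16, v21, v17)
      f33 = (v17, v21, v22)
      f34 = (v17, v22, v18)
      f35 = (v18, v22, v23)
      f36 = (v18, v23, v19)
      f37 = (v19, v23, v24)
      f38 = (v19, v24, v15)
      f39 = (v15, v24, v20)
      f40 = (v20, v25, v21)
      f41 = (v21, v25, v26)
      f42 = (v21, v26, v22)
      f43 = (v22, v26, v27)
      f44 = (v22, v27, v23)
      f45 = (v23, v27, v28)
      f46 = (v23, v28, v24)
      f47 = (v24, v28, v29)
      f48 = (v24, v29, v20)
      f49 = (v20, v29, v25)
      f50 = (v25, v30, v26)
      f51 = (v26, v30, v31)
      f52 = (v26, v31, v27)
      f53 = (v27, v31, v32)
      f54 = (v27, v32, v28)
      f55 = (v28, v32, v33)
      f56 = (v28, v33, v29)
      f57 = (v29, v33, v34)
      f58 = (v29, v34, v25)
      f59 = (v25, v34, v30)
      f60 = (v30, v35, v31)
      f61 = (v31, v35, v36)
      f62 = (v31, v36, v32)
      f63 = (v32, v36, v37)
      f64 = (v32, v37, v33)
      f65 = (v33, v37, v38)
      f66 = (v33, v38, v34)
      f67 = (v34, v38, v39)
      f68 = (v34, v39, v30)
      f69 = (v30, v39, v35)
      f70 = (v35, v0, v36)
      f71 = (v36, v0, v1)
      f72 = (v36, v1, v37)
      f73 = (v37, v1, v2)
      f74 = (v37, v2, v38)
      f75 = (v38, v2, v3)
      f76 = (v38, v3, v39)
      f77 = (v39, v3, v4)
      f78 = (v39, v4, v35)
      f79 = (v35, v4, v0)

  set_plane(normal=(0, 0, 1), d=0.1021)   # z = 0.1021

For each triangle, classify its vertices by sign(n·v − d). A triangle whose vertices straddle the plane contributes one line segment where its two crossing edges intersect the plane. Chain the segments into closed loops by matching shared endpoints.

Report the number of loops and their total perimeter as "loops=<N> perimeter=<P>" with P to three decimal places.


loops=2 perimeter=29.695

Straddling triangles (32 of 80):
  (v0,v5,v1) [--+] → (2.1525, 1.52893, 0.1021)–(2.78583, 0, 0.1021)  len=1.6549
  (v1,v5,v6) [+-+] → (2.1525, 1.52893, 0.1021)–(1.96985, 1.96985, 0.1021)  len=0.4773
  (v2,v7,v3) [++-] → (1.64242, 1.01787, 0.1021)–(2.064, 0, 0.1021)  len=1.1017
  (v3,v7,v8) [-+-] → (1.64242, 1.01787, 0.1021)–(1.4595, 1.4595, 0.1021)  len=0.4780
  (v5,v10,v6) [--+] → (0.440921, 2.60318, 0.1021)–(1.96985, 1.96985, 0.1021)  len=1.6549
  (v6,v10,v11) [+-+] → (0.440921, 2.60318, 0.1021)–(0, 2.78583, 0.1021)  len=0.4773
  (v7,v12,v8) [++-] → (0.441631, 1.88108, 0.1021)–(1.4595, 1.4595, 0.1021)  len=1.1017
  (v8,v12,v13) [-+-] → (0.441631, 1.88108, 0.1021)–(0, 2.064, 0.1021)  len=0.4780
  (v10,v15,v11) [--+] → (-1.52893, 2.1525, 0.1021)–(0, 2.78583, 0.1021)  len=1.6549
  (v11,v15,v16) [+-+] → (-1.52893, 2.1525, 0.1021)–(-1.96985, 1.96985, 0.1021)  len=0.4773
  (v12,v17,v13) [++-] → (-1.01787, 1.64242, 0.1021)–(0, 2.064, 0.1021)  len=1.1017
  (v13,v17,v18) [-+-] → (-1.01787, 1.64242, 0.1021)–(-1.4595, 1.4595, 0.1021)  len=0.4780
  (v15,v20,v16) [--+] → (-2.60318, 0.440921, 0.1021)–(-1.96985, 1.96985, 0.1021)  len=1.6549
  (v16,v20,v21) [+-+] → (-2.60318, 0.440921, 0.1021)–(-2.78583, 0, 0.1021)  len=0.4773
  (v17,v22,v18) [++-] → (-1.88108, 0.441631, 0.1021)–(-1.4595, 1.4595, 0.1021)  len=1.1017
  (v18,v22,v23) [-+-] → (-1.88108, 0.441631, 0.1021)–(-2.064, 0, 0.1021)  len=0.4780
  (v20,v25,v21) [--+] → (-2.1525, -1.52893, 0.1021)–(-2.78583, 0, 0.1021)  len=1.6549
  (v21,v25,v26) [+-+] → (-2.1525, -1.52893, 0.1021)–(-1.96985, -1.96985, 0.1021)  len=0.4773
  (v22,v27,v23) [++-] → (-1.64242, -1.01787, 0.1021)–(-2.064, 0, 0.1021)  len=1.1017
  (v23,v27,v28) [-+-] → (-1.64242, -1.01787, 0.1021)–(-1.4595, -1.4595, 0.1021)  len=0.4780
  (v25,v30,v26) [--+] → (-0.440921, -2.60318, 0.1021)–(-1.96985, -1.96985, 0.1021)  len=1.6549
  (v26,v30,v31) [+-+] → (-0.440921, -2.60318, 0.1021)–(0, -2.78583, 0.1021)  len=0.4773
  (v27,v32,v28) [++-] → (-0.441631, -1.88108, 0.1021)–(-1.4595, -1.4595, 0.1021)  len=1.1017
  (v28,v32,v33) [-+-] → (-0.441631, -1.88108, 0.1021)–(0, -2.064, 0.1021)  len=0.4780
  (v30,v35,v31) [--+] → (1.52893, -2.1525, 0.1021)–(0, -2.78583, 0.1021)  len=1.6549
  (v31,v35,v36) [+-+] → (1.52893, -2.1525, 0.1021)–(1.96985, -1.96985, 0.1021)  len=0.4773
  (v32,v37,v33) [++-] → (1.01787, -1.64242, 0.1021)–(0, -2.064, 0.1021)  len=1.1017
  (v33,v37,v38) [-+-] → (1.01787, -1.64242, 0.1021)–(1.4595, -1.4595, 0.1021)  len=0.4780
  (v35,v0,v36) [--+] → (2.60318, -0.440921, 0.1021)–(1.96985, -1.96985, 0.1021)  len=1.6549
  (v36,v0,v1) [+-+] → (2.60318, -0.440921, 0.1021)–(2.78583, 0, 0.1021)  len=0.4773
  (v37,v2,v38) [++-] → (1.88108, -0.441631, 0.1021)–(1.4595, -1.4595, 0.1021)  len=1.1017
  (v38,v2,v3) [-+-] → (1.88108, -0.441631, 0.1021)–(2.064, 0, 0.1021)  len=0.4780

Chained into 2 loop(s):
  loop 1: 16 segments, perimeter = 17.0573
  loop 2: 16 segments, perimeter = 12.6379
Total perimeter = 29.695
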